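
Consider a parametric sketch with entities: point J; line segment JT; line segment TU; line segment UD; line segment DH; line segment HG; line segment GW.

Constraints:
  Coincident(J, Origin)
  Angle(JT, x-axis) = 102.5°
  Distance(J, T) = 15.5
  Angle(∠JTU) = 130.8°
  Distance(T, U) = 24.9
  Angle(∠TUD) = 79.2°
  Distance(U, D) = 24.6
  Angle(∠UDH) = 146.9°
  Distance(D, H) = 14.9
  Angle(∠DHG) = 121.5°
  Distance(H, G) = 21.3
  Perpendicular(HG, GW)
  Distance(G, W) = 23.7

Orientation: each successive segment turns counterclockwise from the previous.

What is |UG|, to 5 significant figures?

46.876

J is at the origin; JT runs at 102.5° with length 15.5, so T = (-3.3548, 15.133). ∠JTU = 130.8° gives TU at 151.70° from the x-axis; with |TU| = 24.9, U = (-25.279, 26.937). ∠TUD = 79.2° gives UD at -107.50° from the x-axis; with |UD| = 24.6, D = (-32.676, 3.4759). ∠UDH = 146.9° gives DH at -74.400° from the x-axis; with |DH| = 14.9, H = (-28.669, -10.875). ∠DHG = 121.5° gives HG at -15.900° from the x-axis; with |HG| = 21.3, G = (-8.1841, -16.711). Then |UG| = |G − U| = 46.876.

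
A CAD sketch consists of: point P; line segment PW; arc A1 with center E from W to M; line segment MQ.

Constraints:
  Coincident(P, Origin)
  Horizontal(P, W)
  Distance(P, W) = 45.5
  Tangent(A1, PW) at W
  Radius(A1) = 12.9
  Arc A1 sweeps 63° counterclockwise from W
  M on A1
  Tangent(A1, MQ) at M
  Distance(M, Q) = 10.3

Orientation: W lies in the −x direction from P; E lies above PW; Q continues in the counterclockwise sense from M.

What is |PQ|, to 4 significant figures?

33.52

P is at the origin; PW is horizontal with |PW| = 45.5 and W on the −x side, so W = (-45.50, 0.000). A1 meets PW tangentially, so EW is at right angles to PW, so E = W + (0, 12.9) = (-45.50, 12.90). On A1, W sits at bearing -90° from E; a 63° counterclockwise sweep puts M at bearing -27°, so M = E + 12.9·(cos -27°, sin -27°) = (-34.01, 7.044). A1 meets MQ tangentially, so EM is at right angles to MQ, so MQ runs along (−sin -27°, cos -27°); with |MQ| = 10.3, Q = (-29.33, 16.22). Then |PQ| = |Q − P| = 33.52.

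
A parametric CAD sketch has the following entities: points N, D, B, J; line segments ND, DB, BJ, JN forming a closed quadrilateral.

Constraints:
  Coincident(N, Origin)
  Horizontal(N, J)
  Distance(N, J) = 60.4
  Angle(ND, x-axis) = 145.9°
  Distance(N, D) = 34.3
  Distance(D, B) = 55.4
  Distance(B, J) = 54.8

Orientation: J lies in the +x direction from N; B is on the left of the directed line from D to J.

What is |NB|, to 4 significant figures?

46.13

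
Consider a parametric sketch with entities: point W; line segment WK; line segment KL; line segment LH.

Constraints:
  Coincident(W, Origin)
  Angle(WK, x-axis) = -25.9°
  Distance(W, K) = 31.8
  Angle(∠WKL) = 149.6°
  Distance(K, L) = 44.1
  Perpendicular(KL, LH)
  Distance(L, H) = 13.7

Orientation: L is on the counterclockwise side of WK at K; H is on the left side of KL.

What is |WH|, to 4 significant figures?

71.57

W is at the origin; WK runs at -25.9° with length 31.8, so K = 31.8·(cos -25.9°, sin -25.9°) = (28.61, -13.89). ∠WKL = 149.6°, so KL runs at -25.9° + (180° − 149.6°) = 4.500° from the x-axis; with |KL| = 44.1, L = K + 44.1·(cos 4.500°, sin 4.500°) = (72.57, -10.43). KL ⟂ LH; with |LH| = 13.7 on the left of KL, H = L + 13.7·(-0.07846, 0.9969) = (71.50, 3.228). Then |WH| = |H − W| = 71.57.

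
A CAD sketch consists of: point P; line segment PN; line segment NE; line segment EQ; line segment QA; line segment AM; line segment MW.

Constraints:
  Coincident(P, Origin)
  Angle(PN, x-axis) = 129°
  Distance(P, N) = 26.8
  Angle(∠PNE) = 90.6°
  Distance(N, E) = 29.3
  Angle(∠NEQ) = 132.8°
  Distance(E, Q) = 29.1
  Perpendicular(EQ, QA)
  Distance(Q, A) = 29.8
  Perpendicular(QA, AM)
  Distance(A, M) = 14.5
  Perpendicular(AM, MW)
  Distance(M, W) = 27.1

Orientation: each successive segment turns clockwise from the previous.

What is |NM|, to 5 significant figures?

35.492

P is at the origin; PN runs at 129.0° with length 26.8, so N = (-16.866, 20.828). ∠PNE = 90.6° gives NE at 39.600° from the x-axis; with |NE| = 29.3, E = (5.7103, 39.504). ∠NEQ = 132.8° gives EQ at -7.6000° from the x-axis; with |EQ| = 29.1, Q = (34.555, 35.655). EQ is perpendicular to QA, so QA runs at -97.600°; with |QA| = 29.8, A = (30.613, 6.1172). QA ⟂ AM, so AM runs at 172.40°; with |AM| = 14.5, M = (16.241, 8.0349). Then |NM| = |M − N| = 35.492.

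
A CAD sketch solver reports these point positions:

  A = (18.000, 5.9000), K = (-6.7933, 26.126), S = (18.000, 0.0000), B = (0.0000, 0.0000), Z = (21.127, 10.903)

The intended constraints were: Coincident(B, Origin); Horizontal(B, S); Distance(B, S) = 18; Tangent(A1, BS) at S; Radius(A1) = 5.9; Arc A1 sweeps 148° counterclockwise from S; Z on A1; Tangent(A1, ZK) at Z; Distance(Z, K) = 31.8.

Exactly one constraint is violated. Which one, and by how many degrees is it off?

Tangent(A1, ZK) at Z — off by 3.41°.

B = (0.00, 0.00) ✓; B.y = 0.00, S.y = 0.00 ✓; |BS| = 18.00 ✓; ∠(AS, SB) = 90.00° ✓; |AS| = 5.900 ✓; bearing(A→Z) − bearing(A→S) = 148.0° ✓; |AZ| = 5.900 ✓; ∠(AZ, ZK) = 86.59° ✗; |ZK| = 31.80 ✓.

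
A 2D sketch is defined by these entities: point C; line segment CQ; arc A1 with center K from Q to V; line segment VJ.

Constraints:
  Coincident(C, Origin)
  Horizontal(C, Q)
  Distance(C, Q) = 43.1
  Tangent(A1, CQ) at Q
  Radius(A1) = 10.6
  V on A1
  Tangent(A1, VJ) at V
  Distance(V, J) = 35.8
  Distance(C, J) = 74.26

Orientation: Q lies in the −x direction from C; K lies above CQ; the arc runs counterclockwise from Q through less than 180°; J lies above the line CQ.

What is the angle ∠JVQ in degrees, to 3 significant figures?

113°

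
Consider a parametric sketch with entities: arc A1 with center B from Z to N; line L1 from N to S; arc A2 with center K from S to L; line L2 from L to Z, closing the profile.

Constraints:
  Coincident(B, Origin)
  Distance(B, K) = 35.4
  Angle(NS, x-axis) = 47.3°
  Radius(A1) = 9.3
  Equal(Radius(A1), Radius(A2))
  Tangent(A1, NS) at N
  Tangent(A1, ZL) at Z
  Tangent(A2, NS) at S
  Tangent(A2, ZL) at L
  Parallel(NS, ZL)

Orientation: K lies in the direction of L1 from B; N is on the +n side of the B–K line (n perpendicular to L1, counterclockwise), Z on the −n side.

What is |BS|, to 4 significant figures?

36.60

Tangency of A1 to both parallel lines with radius 9.3 puts N and Z at B ± 9.3·n: N = (-6.835, 6.307), Z = (6.835, -6.307). Equal radii place S and L the same way about K: S = K + 9.3·n = (17.17, 32.32), L = K − 9.3·n = (30.84, 19.71). Then |BS| = |S − B| = 36.60.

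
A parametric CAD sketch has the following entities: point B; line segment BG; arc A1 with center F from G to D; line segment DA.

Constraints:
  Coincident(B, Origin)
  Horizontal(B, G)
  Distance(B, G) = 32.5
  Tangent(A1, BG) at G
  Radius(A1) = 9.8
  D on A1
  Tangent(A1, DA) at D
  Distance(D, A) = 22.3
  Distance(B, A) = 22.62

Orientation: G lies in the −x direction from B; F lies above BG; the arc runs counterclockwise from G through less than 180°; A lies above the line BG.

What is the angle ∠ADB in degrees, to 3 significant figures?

56.2°

Checks: |BG| = 32.50 ✓; ∠(FG, GB) = 90.00° ✓; |FG| = 9.800 ✓; |FD| = 9.800 ✓; ∠(FD, DA) = 90.00° ✓; |DA| = 22.30 ✓; |BA| = 22.62 ✓.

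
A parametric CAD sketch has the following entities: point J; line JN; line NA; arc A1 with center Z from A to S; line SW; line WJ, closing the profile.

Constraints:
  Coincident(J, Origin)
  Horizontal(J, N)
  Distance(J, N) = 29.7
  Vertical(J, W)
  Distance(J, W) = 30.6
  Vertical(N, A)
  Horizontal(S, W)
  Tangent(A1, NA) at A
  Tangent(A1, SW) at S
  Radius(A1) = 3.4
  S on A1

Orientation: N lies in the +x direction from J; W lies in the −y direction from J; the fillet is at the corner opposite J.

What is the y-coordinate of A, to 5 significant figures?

-27.200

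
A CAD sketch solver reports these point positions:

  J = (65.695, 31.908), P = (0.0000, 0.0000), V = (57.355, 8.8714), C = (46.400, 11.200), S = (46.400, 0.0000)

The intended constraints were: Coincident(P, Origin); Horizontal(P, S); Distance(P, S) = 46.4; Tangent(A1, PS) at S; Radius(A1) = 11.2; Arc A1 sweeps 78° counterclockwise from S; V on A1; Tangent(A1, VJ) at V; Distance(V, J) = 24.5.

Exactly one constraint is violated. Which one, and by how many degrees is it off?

Tangent(A1, VJ) at V — off by 7.90°.

P = (0.00, 0.00) ✓; P.y = 0.00, S.y = 0.00 ✓; |PS| = 46.40 ✓; ∠(CS, SP) = 90.00° ✓; |CS| = 11.20 ✓; bearing(C→V) − bearing(C→S) = 78.00° ✓; |CV| = 11.20 ✓; ∠(CV, VJ) = 97.90° ✗; |VJ| = 24.50 ✓.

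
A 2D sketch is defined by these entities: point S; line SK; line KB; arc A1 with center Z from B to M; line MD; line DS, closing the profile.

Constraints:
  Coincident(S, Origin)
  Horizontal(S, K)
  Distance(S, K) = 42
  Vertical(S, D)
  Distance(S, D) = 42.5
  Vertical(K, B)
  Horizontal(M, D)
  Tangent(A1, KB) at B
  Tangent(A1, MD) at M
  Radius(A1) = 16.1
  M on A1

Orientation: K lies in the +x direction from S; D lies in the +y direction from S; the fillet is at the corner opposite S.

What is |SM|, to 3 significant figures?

49.8

S is at the origin; SK is horizontal with |SK| = 42.0 and K on the +x side, so K = (42.0, 0.00). S and D share the same x with |SD| = 42.5 and D on the +y side, so D = (0.00, 42.5). The virtual corner opposite S is at (42.0, 42.5). Since A1 is tangent to KB there, ZB ⟂ KB and the tangent condition forces ZM to be normal to MD, with radius 16.1, so the center Z sits 16.1 in from both sides at Z = (25.9, 26.4). That places the tangent points at B = (42.0, 26.4) on KB and M = (25.9, 42.5) on MD. Then |SM| = |M − S| = 49.8.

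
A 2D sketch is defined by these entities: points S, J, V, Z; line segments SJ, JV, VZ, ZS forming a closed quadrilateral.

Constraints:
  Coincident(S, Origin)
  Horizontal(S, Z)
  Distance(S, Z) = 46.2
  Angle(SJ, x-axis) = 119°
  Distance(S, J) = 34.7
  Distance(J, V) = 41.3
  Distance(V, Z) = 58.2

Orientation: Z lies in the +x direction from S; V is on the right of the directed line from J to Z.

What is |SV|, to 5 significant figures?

15.264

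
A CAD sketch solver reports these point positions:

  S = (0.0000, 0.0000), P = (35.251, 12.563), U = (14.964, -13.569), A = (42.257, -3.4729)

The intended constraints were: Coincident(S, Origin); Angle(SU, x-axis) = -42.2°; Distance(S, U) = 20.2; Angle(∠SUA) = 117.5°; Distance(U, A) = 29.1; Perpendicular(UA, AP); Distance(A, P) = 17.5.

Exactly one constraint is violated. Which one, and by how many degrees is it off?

Perpendicular(UA, AP) — off by 3.30°.

S = (0.00, 0.00) ✓; SU at -42.20° ✓; |SU| = 20.20 ✓; ∠SUA = 117.5° ✓; |UA| = 29.10 ✓; ∠(UA, AP) = 93.30° ✗; |AP| = 17.50 ✓.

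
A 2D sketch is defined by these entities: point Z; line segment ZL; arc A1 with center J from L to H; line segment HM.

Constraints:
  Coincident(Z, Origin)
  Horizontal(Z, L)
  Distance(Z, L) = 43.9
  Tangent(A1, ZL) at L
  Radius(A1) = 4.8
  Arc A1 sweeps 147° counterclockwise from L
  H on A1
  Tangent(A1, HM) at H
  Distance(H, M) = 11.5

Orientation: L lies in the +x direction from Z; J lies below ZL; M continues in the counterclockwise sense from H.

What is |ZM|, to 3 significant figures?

53.1

On A1, L sits at bearing 90° from J; a 147° counterclockwise sweep puts H at bearing 237°, so H = J + 4.8·(cos 237°, sin 237°) = (41.3, -8.83). A1 meets HM tangentially, so JH is at right angles to HM, so HM runs along (−sin 237°, cos 237°); with |HM| = 11.5, M = (50.9, -15.1). Then |ZM| = |M − Z| = 53.1.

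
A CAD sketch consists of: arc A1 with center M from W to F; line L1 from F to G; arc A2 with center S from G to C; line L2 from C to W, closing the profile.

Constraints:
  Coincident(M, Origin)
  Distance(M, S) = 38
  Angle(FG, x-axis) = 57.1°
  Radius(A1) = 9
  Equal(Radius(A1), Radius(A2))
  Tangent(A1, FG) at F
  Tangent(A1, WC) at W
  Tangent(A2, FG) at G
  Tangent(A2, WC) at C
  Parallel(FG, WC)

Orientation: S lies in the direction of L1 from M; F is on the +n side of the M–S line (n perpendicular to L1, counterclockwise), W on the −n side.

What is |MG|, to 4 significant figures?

39.05

Tangency of A1 to both parallel lines with radius 9.0 puts F and W at M ± 9.0·n: F = (-7.557, 4.889), W = (7.557, -4.889). Equal radii place G and C the same way about S: G = S + 9.0·n = (13.08, 36.79), C = S − 9.0·n = (28.20, 27.02). Then |MG| = |G − M| = 39.05.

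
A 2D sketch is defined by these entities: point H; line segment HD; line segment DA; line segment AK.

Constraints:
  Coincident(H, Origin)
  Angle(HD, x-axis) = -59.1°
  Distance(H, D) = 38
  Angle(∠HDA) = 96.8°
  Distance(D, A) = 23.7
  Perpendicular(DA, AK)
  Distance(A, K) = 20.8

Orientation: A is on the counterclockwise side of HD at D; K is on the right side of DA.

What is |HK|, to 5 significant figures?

64.971

∠HDA = 96.8°, so DA runs at -59.1° + (180° − 96.8°) = 24.100° from the x-axis; with |DA| = 23.7, A = D + 23.7·(cos 24.100°, sin 24.100°) = (41.149, -22.929). The perpendicularity gives AK at right angles to DA; with |AK| = 20.8 on the right of DA, K = A + 20.8·(0.40833, -0.91283) = (49.642, -41.916). Then |HK| = |K − H| = 64.971.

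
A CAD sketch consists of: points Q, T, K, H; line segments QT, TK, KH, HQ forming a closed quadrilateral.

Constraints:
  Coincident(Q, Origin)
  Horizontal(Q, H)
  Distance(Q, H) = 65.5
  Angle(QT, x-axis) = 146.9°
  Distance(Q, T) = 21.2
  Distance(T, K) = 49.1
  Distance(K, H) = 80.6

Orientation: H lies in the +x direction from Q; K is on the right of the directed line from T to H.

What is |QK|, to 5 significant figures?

36.795

Checks: |TK| = 49.10 ✓; |KH| = 80.60 ✓.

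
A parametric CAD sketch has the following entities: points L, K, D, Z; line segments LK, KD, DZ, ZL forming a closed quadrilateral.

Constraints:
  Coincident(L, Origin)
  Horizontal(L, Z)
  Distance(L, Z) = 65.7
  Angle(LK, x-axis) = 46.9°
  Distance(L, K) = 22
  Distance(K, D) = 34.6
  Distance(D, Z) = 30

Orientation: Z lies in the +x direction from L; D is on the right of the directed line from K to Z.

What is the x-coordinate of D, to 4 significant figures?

37.50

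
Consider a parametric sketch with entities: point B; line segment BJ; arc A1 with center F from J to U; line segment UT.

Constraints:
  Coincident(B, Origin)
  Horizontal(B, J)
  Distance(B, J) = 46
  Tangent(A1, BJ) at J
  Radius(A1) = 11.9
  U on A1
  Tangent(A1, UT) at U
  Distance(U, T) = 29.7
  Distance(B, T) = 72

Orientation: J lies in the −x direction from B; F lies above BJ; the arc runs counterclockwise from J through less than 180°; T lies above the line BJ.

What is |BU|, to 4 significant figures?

42.94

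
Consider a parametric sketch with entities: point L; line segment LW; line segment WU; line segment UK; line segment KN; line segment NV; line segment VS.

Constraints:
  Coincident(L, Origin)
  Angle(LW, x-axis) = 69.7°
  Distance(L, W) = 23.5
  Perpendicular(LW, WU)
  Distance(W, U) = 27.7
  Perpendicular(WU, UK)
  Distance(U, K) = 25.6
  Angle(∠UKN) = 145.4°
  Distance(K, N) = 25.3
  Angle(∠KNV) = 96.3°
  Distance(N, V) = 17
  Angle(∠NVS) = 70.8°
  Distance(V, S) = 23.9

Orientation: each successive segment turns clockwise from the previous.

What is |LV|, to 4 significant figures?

14.96

L is at the origin; LW runs at 69.7° with length 23.5, so W = (8.153, 22.04). LW ⟂ WU, so WU runs at -20.30°; with |WU| = 27.7, U = (34.13, 12.43). WU ⟂ UK, so UK runs at -110.3°; with |UK| = 25.6, K = (25.25, -11.58). ∠UKN = 145.4° gives KN at -144.9° from the x-axis; with |KN| = 25.3, N = (4.552, -26.13). ∠KNV = 96.3° gives NV at 131.4° from the x-axis; with |NV| = 17.0, V = (-6.691, -13.38). Then |LV| = |V − L| = 14.96.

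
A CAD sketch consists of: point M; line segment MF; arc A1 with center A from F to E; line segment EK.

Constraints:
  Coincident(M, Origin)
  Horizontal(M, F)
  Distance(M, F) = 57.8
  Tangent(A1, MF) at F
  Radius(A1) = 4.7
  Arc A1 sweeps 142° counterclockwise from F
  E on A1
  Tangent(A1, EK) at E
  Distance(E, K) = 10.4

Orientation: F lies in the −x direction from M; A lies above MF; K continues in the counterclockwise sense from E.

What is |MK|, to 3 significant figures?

64.8

M is at the origin; MF is horizontal with |MF| = 57.8 and F on the −x side, so F = (-57.8, 0.00). Since A1 is tangent to MF there, AF ⟂ MF, so A = F + (0, 4.7) = (-57.8, 4.70). On A1, F sits at bearing -90° from A; a 142° counterclockwise sweep puts E at bearing 52°, so E = A + 4.7·(cos 52°, sin 52°) = (-54.9, 8.40). A1 meets EK tangentially, so AE is at right angles to EK, so EK runs along (−sin 52°, cos 52°); with |EK| = 10.4, K = (-63.1, 14.8). Then |MK| = |K − M| = 64.8.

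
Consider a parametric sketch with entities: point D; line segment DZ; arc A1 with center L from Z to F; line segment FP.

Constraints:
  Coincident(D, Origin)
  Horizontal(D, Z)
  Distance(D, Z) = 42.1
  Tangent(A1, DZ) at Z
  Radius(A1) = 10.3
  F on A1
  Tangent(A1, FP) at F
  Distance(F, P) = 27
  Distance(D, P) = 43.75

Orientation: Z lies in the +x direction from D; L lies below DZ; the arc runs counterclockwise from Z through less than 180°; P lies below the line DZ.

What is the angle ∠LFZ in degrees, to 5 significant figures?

50.740°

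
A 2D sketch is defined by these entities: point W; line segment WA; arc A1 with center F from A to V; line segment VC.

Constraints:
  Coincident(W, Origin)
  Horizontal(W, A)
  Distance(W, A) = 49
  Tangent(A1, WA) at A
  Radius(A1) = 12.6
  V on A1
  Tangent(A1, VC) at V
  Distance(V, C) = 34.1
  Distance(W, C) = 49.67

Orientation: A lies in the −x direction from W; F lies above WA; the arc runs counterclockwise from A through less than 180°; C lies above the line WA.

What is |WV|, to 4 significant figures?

38.01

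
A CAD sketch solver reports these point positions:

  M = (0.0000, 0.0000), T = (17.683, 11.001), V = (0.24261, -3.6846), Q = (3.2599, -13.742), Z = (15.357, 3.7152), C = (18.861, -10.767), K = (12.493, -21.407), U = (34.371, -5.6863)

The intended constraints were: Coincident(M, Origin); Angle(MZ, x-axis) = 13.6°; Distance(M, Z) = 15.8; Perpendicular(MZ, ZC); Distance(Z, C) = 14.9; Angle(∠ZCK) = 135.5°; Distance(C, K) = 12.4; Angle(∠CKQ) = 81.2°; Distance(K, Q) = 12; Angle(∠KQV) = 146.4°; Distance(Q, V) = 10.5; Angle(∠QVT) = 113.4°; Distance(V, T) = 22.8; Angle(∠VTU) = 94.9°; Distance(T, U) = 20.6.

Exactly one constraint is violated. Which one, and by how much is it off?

Distance(T, U) = 20.6 — off by 3.00.

M = (0.00, 0.00) ✓; MZ at 13.60° ✓; |MZ| = 15.80 ✓; ∠(MZ, ZC) = 90.00° ✓; |ZC| = 14.90 ✓; ∠ZCK = 135.5° ✓; |CK| = 12.40 ✓; ∠CKQ = 81.20° ✓; |KQ| = 12.00 ✓; ∠KQV = 146.4° ✓; |QV| = 10.50 ✓; ∠QVT = 113.4° ✓; |VT| = 22.80 ✓; ∠VTU = 94.90° ✓; |TU| = 23.60 ✗.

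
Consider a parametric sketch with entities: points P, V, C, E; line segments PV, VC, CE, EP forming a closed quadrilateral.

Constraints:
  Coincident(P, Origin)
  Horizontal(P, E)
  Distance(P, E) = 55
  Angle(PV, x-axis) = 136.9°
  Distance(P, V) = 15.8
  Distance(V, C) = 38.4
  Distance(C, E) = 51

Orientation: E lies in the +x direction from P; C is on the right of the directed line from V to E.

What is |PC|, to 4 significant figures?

23.47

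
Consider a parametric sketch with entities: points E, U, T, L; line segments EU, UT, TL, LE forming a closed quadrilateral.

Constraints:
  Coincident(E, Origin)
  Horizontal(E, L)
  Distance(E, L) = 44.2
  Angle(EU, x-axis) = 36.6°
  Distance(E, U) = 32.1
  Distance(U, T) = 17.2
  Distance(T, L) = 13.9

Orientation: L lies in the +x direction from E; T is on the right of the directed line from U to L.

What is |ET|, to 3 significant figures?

30.7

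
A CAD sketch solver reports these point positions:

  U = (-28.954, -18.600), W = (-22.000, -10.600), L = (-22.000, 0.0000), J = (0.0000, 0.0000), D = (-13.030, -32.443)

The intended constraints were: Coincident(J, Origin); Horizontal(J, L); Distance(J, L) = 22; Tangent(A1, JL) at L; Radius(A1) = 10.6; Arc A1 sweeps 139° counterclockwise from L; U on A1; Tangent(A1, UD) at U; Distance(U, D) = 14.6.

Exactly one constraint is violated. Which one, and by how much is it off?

Distance(U, D) = 14.6 — off by 6.50.

J = (0.00, 0.00) ✓; J.y = 0.00, L.y = 0.00 ✓; |JL| = 22.00 ✓; ∠(WL, LJ) = 90.00° ✓; |WL| = 10.60 ✓; bearing(W→U) − bearing(W→L) = 139.0° ✓; |WU| = 10.60 ✓; ∠(WU, UD) = 90.00° ✓; |UD| = 21.10 ✗.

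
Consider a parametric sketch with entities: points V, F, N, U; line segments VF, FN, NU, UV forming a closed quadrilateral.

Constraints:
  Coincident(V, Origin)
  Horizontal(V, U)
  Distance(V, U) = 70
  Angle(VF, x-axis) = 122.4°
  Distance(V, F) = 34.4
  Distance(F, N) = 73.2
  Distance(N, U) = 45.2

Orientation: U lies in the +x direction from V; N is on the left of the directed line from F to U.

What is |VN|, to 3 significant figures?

68.2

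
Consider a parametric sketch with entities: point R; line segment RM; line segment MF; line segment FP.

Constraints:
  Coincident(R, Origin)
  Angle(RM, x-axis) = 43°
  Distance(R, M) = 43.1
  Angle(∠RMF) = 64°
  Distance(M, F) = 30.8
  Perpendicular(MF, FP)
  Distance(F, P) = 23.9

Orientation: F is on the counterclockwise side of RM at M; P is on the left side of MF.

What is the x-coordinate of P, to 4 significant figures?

-5.798

R is at the origin; RM runs at 43.0° with length 43.1, so M = 43.1·(cos 43.0°, sin 43.0°) = (31.52, 29.39). ∠RMF = 64.0°, so MF runs at 43.0° + (180° − 64.0°) = 159.0° from the x-axis; with |MF| = 30.8, F = M + 30.8·(cos 159.0°, sin 159.0°) = (2.767, 40.43). MF is perpendicular to FP; with |FP| = 23.9 on the left of MF, P = F + 23.9·(-0.3584, -0.9336) = (-5.798, 18.12). So P.x = -5.798.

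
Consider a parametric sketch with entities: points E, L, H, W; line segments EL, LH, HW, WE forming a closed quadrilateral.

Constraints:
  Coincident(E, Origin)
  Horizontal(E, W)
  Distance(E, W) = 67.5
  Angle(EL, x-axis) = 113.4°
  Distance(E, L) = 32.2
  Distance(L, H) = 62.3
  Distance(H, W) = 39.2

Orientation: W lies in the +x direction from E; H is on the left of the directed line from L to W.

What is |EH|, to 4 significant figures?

60.30

Checks: E.y = 0.00, W.y = 0.00 ✓; |LH| = 62.30 ✓; |HW| = 39.20 ✓.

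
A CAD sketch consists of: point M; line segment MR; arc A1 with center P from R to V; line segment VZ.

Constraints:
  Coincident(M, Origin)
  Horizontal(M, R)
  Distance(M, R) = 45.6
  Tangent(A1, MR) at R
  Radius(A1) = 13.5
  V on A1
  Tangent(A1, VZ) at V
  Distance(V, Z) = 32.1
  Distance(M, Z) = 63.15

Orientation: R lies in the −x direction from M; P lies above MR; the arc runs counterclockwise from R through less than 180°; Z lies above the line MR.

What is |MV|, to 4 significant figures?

36.77

Checks: |PV| = 13.50 ✓; ∠(PV, VZ) = 90.00° ✓; |VZ| = 32.10 ✓; |MZ| = 63.15 ✓.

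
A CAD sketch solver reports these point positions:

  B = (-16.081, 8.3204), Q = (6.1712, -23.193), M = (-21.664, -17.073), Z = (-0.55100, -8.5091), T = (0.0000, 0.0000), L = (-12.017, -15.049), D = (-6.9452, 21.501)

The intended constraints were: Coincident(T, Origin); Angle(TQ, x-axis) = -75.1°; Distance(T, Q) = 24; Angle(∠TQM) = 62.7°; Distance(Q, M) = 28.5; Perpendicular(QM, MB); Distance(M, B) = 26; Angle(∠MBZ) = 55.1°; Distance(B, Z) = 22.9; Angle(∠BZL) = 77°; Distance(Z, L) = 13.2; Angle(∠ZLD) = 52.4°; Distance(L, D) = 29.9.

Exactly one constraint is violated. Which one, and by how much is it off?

Distance(L, D) = 29.9 — off by 7.00.

T = (0.00, 0.00) ✓; TQ at -75.10° ✓; |TQ| = 24.00 ✓; ∠TQM = 62.70° ✓; |QM| = 28.50 ✓; ∠(QM, MB) = 90.00° ✓; |MB| = 26.00 ✓; ∠MBZ = 55.10° ✓; |BZ| = 22.90 ✓; ∠BZL = 77.00° ✓; |ZL| = 13.20 ✓; ∠ZLD = 52.40° ✓; |LD| = 36.90 ✗.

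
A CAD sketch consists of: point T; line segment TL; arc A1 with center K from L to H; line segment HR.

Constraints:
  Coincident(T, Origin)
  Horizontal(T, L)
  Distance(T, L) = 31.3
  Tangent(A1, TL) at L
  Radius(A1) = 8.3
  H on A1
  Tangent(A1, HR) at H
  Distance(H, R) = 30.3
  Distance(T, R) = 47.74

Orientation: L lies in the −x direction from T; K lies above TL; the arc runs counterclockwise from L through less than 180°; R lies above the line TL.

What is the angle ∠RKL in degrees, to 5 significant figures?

172.02°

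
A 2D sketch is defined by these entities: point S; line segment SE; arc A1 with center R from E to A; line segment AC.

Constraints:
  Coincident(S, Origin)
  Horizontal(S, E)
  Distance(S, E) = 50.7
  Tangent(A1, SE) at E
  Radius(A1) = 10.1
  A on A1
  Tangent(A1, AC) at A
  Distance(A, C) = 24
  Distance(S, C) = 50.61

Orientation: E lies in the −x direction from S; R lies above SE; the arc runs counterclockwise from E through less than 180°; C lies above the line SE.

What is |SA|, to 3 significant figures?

41.7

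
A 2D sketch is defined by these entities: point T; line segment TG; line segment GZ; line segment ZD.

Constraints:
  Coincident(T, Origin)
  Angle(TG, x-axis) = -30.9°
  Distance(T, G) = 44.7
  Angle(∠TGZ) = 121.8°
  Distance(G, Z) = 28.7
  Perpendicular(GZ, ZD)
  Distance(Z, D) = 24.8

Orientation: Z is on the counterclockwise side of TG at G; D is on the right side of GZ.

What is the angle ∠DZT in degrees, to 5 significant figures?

126.02°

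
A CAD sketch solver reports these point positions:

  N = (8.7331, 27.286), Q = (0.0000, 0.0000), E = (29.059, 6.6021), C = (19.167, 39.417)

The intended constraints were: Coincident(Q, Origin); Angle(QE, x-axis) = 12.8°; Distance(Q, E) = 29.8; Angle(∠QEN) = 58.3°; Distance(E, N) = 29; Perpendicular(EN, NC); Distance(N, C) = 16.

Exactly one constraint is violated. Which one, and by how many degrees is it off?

Perpendicular(EN, NC) — off by 4.80°.

Q = (0.00, 0.00) ✓; QE at 12.80° ✓; |QE| = 29.80 ✓; ∠QEN = 58.30° ✓; |EN| = 29.00 ✓; ∠(EN, NC) = 85.20° ✗; |NC| = 16.00 ✓.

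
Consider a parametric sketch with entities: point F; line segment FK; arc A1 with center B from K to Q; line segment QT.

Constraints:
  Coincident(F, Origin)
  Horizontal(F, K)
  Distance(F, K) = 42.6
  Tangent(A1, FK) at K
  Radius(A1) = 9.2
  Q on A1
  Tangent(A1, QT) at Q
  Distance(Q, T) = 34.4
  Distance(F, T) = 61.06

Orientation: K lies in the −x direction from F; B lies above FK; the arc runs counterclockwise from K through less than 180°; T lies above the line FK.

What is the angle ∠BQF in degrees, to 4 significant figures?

148.2°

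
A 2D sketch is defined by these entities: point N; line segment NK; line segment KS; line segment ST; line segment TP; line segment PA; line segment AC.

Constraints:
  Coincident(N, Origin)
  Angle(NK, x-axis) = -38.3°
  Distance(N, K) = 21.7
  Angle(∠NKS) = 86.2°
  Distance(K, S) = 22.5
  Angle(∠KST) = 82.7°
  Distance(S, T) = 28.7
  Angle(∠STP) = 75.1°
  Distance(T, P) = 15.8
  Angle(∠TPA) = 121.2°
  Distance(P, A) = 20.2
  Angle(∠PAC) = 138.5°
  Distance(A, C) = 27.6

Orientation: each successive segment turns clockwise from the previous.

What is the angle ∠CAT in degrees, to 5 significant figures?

113.04°

∠TPA = 121.2° gives PA at -33.100° from the x-axis; with |PA| = 20.2, A = (14.427, -12.532). ∠PAC = 138.5° gives AC at -74.600° from the x-axis; with |AC| = 27.6, C = (21.756, -39.141). Then cos ∠CAT = AC·AT / (|AC||AT|), giving 113.04°.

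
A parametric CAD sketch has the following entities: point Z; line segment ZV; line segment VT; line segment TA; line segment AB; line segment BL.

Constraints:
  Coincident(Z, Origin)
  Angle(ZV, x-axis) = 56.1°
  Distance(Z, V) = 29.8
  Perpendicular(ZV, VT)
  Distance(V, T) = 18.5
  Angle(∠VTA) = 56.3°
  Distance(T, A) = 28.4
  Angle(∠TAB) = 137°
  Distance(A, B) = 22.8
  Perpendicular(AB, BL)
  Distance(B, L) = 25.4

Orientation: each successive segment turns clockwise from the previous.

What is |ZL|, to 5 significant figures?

36.018

Z is at the origin; ZV runs at 56.1° with length 29.8, so V = (16.621, 24.734). The perpendicularity gives VT at right angles to ZV, so VT runs at -33.900°; with |VT| = 18.5, T = (31.976, 14.416). ∠VTA = 56.3° gives TA at -157.60° from the x-axis; with |TA| = 28.4, A = (5.7189, 3.5937). ∠TAB = 137.0° gives AB at 159.40° from the x-axis; with |AB| = 22.8, B = (-15.623, 11.616). AB is perpendicular to BL, so BL runs at 69.400°; with |BL| = 25.4, L = (-6.6865, 35.392). Then |ZL| = |L − Z| = 36.018.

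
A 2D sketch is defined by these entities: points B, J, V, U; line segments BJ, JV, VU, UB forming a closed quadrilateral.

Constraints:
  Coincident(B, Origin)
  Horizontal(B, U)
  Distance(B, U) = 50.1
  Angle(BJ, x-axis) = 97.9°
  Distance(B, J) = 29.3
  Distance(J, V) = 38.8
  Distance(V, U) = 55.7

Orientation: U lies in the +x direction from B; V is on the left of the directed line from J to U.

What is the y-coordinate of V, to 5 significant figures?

51.081

B is at the origin; B and U share the same y with |BU| = 50.1 and U in +x, so U = (50.1, 0). BJ runs at 97.9° with |BJ| = 29.3, so J = (-4.0271, 29.022). V is determined by |JV| = 38.8 and |VU| = 55.7 together: it lies at the intersection of circle(J, 38.8) and circle(U, 55.7). With |JU| = 61.417, the foot of the radical line on JU is 17.707 from J and the perpendicular offset is √(38.8² − 17.707²) = 34.524. Taking the left-of-JU solution: V = (27.892, 51.081).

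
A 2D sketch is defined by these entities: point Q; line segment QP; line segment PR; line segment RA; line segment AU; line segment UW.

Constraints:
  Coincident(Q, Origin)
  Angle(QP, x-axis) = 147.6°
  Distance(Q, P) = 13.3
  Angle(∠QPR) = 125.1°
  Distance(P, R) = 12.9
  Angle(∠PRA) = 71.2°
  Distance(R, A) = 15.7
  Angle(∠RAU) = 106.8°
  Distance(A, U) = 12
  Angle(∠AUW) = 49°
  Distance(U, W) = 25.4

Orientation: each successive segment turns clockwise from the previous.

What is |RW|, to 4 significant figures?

4.142

Q is at the origin; QP runs at 147.6° with length 13.3, so P = (-11.23, 7.126). ∠QPR = 125.1° gives PR at 92.70° from the x-axis; with |PR| = 12.9, R = (-11.84, 20.01). ∠PRA = 71.2° gives RA at -16.10° from the x-axis; with |RA| = 15.7, A = (3.247, 15.66). ∠RAU = 106.8° gives AU at -89.30° from the x-axis; with |AU| = 12.0, U = (3.394, 3.659). ∠AUW = 49.0° gives UW at 139.7° from the x-axis; with |UW| = 25.4, W = (-15.98, 20.09). Then |RW| = |W − R| = 4.142.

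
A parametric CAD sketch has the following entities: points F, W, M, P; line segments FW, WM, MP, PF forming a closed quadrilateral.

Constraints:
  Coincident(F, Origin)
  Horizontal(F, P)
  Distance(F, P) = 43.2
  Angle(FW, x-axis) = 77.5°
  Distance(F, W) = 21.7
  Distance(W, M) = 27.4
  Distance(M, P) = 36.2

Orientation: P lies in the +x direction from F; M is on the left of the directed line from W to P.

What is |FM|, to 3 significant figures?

44.4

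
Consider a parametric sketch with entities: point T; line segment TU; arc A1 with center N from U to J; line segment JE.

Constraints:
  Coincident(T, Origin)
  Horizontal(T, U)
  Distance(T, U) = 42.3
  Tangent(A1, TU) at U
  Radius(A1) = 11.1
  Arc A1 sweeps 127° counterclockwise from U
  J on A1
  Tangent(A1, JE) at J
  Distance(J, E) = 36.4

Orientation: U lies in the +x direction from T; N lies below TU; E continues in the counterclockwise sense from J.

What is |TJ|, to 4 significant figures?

37.87

Tangency of A1 to TU means the radius NU is perpendicular to TU, so N = U + (0, -11.1) = (42.30, -11.10). On A1, U sits at bearing 90° from N; a 127° counterclockwise sweep puts J at bearing 217°, so J = N + 11.1·(cos 217°, sin 217°) = (33.44, -17.78). Then |TJ| = |J − T| = 37.87.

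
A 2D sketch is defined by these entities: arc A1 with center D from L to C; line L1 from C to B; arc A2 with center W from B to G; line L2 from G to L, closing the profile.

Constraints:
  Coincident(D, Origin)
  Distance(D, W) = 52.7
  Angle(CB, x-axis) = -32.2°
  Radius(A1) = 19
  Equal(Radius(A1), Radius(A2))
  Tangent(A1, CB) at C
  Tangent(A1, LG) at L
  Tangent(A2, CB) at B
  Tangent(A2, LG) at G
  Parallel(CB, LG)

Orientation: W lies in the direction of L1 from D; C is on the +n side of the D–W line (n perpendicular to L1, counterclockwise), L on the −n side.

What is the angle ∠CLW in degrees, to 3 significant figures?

70.2°

D is at the origin and W lies 52.7 along u from D, so W = 52.7·u = (44.6, -28.1). Tangency of A1 to both parallel lines with radius 19.0 puts C and L at D ± 19.0·n: C = (10.1, 16.1), L = (-10.1, -16.1). Then cos ∠CLW = LC·LW / (|LC||LW|), giving 70.2°.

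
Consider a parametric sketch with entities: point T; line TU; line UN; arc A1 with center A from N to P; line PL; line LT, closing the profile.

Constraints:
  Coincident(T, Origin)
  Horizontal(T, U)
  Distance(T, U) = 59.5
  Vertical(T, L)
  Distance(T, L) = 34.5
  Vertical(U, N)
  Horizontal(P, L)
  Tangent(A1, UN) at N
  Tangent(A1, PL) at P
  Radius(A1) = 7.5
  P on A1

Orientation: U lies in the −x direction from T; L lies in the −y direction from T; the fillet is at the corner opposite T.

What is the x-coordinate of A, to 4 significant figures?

-52.00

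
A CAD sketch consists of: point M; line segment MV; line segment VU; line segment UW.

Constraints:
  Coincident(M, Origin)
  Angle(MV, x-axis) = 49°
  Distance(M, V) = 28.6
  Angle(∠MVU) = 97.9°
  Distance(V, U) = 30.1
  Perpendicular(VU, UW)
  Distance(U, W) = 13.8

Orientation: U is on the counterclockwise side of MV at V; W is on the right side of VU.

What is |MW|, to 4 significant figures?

54.16

M is at the origin; MV runs at 49.0° with length 28.6, so V = 28.6·(cos 49.0°, sin 49.0°) = (18.76, 21.58). ∠MVU = 97.9°, so VU runs at 49.0° + (180° − 97.9°) = 131.1° from the x-axis; with |VU| = 30.1, U = V + 30.1·(cos 131.1°, sin 131.1°) = (-1.024, 44.27). VU ⟂ UW; with |UW| = 13.8 on the right of VU, W = U + 13.8·(0.7536, 0.6574) = (9.375, 53.34). Then |MW| = |W − M| = 54.16.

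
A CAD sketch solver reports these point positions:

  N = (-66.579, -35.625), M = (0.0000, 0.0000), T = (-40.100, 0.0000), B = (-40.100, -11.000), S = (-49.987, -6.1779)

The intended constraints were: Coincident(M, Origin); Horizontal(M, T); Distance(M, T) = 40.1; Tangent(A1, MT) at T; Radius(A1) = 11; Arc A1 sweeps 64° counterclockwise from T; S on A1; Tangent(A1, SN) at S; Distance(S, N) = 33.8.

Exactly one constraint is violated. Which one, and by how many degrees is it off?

Tangent(A1, SN) at S — off by 3.40°.

M = (0.00, 0.00) ✓; M.y = 0.00, T.y = 0.00 ✓; |MT| = 40.10 ✓; ∠(BT, TM) = 90.00° ✓; |BT| = 11.00 ✓; bearing(B→S) − bearing(B→T) = 64.00° ✓; |BS| = 11.00 ✓; ∠(BS, SN) = 93.40° ✗; |SN| = 33.80 ✓.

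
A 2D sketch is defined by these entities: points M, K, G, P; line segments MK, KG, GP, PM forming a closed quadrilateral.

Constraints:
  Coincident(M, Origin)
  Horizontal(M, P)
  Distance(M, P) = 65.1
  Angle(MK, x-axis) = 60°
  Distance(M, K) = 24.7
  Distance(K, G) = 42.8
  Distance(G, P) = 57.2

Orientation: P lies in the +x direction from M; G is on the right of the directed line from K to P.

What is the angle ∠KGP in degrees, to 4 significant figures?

67.63°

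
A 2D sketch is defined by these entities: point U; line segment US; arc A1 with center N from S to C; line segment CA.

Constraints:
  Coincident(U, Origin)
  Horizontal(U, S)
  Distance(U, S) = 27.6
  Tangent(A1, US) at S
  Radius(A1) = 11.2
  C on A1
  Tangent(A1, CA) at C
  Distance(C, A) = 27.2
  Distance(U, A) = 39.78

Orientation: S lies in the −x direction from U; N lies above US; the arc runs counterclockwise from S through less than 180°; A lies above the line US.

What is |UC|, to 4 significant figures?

19.34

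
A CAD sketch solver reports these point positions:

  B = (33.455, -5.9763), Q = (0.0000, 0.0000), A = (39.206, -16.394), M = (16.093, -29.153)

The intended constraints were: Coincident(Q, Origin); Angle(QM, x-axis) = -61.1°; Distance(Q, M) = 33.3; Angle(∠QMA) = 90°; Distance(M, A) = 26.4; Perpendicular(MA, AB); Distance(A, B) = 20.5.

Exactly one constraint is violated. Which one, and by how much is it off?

Distance(A, B) = 20.5 — off by 8.60.

Q = (0.00, 0.00) ✓; QM at -61.10° ✓; |QM| = 33.30 ✓; ∠QMA = 90.00° ✓; |MA| = 26.40 ✓; ∠(MA, AB) = 90.00° ✓; |AB| = 11.90 ✗.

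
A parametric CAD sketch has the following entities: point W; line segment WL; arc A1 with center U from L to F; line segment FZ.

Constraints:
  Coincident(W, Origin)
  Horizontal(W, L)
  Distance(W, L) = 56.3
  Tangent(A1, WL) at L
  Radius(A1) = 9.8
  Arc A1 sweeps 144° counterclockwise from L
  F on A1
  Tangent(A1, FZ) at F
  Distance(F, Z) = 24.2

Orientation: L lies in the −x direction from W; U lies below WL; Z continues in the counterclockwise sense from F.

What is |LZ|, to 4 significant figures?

34.81

On A1, L sits at bearing 90° from U; a 144° counterclockwise sweep puts F at bearing 234°, so F = U + 9.8·(cos 234°, sin 234°) = (-62.06, -17.73). The tangent condition forces UF to be normal to FZ, so FZ runs along (−sin 234°, cos 234°); with |FZ| = 24.2, Z = (-42.48, -31.95). Then |LZ| = |Z − L| = 34.81.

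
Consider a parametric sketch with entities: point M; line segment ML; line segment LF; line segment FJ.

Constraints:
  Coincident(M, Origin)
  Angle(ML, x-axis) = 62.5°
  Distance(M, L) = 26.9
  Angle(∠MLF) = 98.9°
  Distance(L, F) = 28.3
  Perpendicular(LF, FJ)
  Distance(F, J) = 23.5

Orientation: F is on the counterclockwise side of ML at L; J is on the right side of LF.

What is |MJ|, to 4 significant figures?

59.68

M is at the origin; ML runs at 62.5° with length 26.9, so L = 26.9·(cos 62.5°, sin 62.5°) = (12.42, 23.86). ∠MLF = 98.9°, so LF runs at 62.5° + (180° − 98.9°) = 143.6° from the x-axis; with |LF| = 28.3, F = L + 28.3·(cos 143.6°, sin 143.6°) = (-10.36, 40.65). LF ⟂ FJ; with |FJ| = 23.5 on the right of LF, J = F + 23.5·(0.5934, 0.8049) = (3.588, 59.57). Then |MJ| = |J − M| = 59.68.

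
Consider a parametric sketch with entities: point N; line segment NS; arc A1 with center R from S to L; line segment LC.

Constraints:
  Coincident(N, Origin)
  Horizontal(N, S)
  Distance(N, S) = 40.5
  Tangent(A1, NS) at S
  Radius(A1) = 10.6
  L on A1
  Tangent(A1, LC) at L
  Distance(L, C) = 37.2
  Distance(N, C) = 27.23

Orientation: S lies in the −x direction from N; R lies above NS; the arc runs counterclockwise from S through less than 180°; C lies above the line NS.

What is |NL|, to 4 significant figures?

33.71

N is at the origin; NS is horizontal with |NS| = 40.5 and S on the −x side, so S = (-40.50, 0.000). A1 meets NS tangentially, so RS is at right angles to NS, so R = S + (0, 10.6) = (-40.50, 10.60). Since RL ⟂ LC (tangency), |RC| = √(10.6² + 37.2²) = 38.68 regardless of where L sits on A1. So C lies on both circle(N, 27.23) and circle(R, 38.68); the above-NS intersection is C = (-5.331, 26.70). L is the foot of the tangent from C: L = (-33.61, 2.540).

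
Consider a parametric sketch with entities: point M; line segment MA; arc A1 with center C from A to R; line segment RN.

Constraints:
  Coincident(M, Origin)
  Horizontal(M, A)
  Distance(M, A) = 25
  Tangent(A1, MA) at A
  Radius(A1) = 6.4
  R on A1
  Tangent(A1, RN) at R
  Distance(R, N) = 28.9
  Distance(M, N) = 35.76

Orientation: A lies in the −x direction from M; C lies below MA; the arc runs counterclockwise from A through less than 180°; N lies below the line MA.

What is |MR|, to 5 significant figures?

31.816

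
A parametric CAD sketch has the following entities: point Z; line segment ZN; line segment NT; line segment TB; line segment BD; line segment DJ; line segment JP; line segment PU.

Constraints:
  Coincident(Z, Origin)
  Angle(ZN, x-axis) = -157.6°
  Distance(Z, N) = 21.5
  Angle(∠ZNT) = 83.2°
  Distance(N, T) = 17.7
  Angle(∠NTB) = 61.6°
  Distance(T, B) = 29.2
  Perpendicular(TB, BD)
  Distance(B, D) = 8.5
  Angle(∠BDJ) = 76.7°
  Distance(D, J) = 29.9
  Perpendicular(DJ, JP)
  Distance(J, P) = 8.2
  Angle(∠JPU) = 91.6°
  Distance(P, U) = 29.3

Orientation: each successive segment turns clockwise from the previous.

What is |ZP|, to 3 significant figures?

25.8

Z is at the origin; ZN runs at -157.6° with length 21.5, so N = (-19.9, -8.19). ∠ZNT = 83.2° gives NT at 106° from the x-axis; with |NT| = 17.7, T = (-24.6, 8.85). ∠NTB = 61.6° gives TB at -12.8° from the x-axis; with |TB| = 29.2, B = (3.84, 2.39). TB ⟂ BD, so BD runs at -103°; with |BD| = 8.5, D = (1.95, -5.90). ∠BDJ = 76.7° gives DJ at 154° from the x-axis; with |DJ| = 29.9, J = (-24.9, 7.25). The perpendicularity gives JP at right angles to DJ, so JP runs at 63.9°; with |JP| = 8.2, P = (-21.3, 14.6). Then |ZP| = |P − Z| = 25.8.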